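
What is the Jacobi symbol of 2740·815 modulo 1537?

-1

By multiplicativity, (2740·815/1537) = (2740/1537)·(815/1537).
First factor (2740/1537):
Reduce the numerator: 2740 ≡ 1203 (mod 1537), so (2740/1537) = (1203/1537).
1537 ≡ 1 (mod 4), so quadratic reciprocity gives (1203/1537) = (1537/1203). Reduce: 1537 ≡ 334 (mod 1203). Now have (334/1203).
Factor out 2: 334 = 2·167. Since 1203 ≡ 3 (mod 8), (2/1203) = -1. Now have -(167/1203).
Both 167 ≡ 3 and 1203 ≡ 3 (mod 4), so reciprocity gives (167/1203) = -(1203/167). Reduce: 1203 ≡ 34 (mod 167). Now have (34/167).
Factor out 2: 34 = 2·17. Since 167 ≡ 7 (mod 8), (2/167) = +1. Now have (17/167).
17 ≡ 1 (mod 4), so quadratic reciprocity gives (17/167) = (167/17). Reduce: 167 ≡ 14 (mod 17). Now have (14/17).
Factor out 2: 14 = 2·7. Since 17 ≡ 1 (mod 8), (2/17) = +1. Now have (7/17).
17 ≡ 1 (mod 4), so quadratic reciprocity gives (7/17) = (17/7). Reduce: 17 ≡ 3 (mod 7). Now have (3/7).
Both 3 ≡ 3 and 7 ≡ 3 (mod 4), so reciprocity gives (3/7) = -(7/3). Reduce: 7 ≡ 1 (mod 3). Now have -(1/3).
(1/3) = 1. Collecting the sign factors: -1.
Second factor (815/1537):
1537 ≡ 1 (mod 4), so quadratic reciprocity gives (815/1537) = (1537/815). Reduce: 1537 ≡ 722 (mod 815). Now have (722/815).
Factor out 2: 722 = 2·361. Since 815 ≡ 7 (mod 8), (2/815) = +1. Now have (361/815).
361 ≡ 1 (mod 4), so quadratic reciprocity gives (361/815) = (815/361). Reduce: 815 ≡ 93 (mod 361). Now have (93/361).
93 ≡ 1 (mod 4), so quadratic reciprocity gives (93/361) = (361/93). Reduce: 361 ≡ 82 (mod 93). Now have (82/93).
Factor out 2: 82 = 2·41. Since 93 ≡ 5 (mod 8), (2/93) = -1. Now have -(41/93).
41 ≡ 1 (mod 4), so quadratic reciprocity gives (41/93) = (93/41). Reduce: 93 ≡ 11 (mod 41). Now have -(11/41).
41 ≡ 1 (mod 4), so quadratic reciprocity gives (11/41) = (41/11). Reduce: 41 ≡ 8 (mod 11). Now have -(8/11).
Factor out 2: 8 = 2^3. Since 11 ≡ 3 (mod 8), (2/11) = -1, and (2/11)^3 = -1. Now have (1/11).
(1/11) = 1. Collecting the sign factors: 1.
Product: (-1)·(1) = -1.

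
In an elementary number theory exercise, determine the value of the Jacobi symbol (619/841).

(619/841)
  = (841/619)    [QR: 841 ≡ 1 mod 4, sign kept]
  = (222/619)    [841 ≡ 222 mod 619]
  = -(111/619)    [619 ≡ 3 mod 8 ⇒ (2/619) = -1]
  = (619/111)    [QR: both ≡ 3 mod 4, sign flips]
  = (64/111)    [619 ≡ 64 mod 111]
  = (1/111)    [111 ≡ 7 mod 8 ⇒ (2/111)^6 = +1]
  = 1    [(1/111) = 1]

1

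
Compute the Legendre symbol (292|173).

1

Reduce the numerator: 292 ≡ 119 (mod 173), so (292|173) = (119|173).
173 ≡ 1 (mod 4), so quadratic reciprocity gives (119|173) = (173|119). Reduce: 173 ≡ 54 (mod 119). Now have (54|119).
Factor out 2: 54 = 2·27. Since 119 ≡ 7 (mod 8), (2|119) = +1. Now have (27|119).
Both 27 ≡ 3 and 119 ≡ 3 (mod 4), so reciprocity gives (27|119) = -(119|27). Reduce: 119 ≡ 11 (mod 27). Now have -(11|27).
Both 11 ≡ 3 and 27 ≡ 3 (mod 4), so reciprocity gives (11|27) = -(27|11). Reduce: 27 ≡ 5 (mod 11). Now have (5|11).
5 ≡ 1 (mod 4), so quadratic reciprocity gives (5|11) = (11|5). Reduce: 11 ≡ 1 (mod 5). Now have (1|5).
(1|5) = 1. Collecting the sign factors: 1.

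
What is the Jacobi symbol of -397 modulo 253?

(-397/253)
  = (397/253)    [253 ≡ 1 mod 4 ⇒ (-1/253) = +1]
  = (144/253)    [397 ≡ 144 mod 253]
  = (9/253)    [253 ≡ 5 mod 8 ⇒ (2/253)^4 = +1]
  = (253/9)    [QR: 9 ≡ 1 mod 4, sign kept]
  = (1/9)    [253 ≡ 1 mod 9]
  = 1    [(1/9) = 1]

1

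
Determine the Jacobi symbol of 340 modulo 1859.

Factor out 2: 340 = 2^2·85. Since 1859 ≡ 3 (mod 8), (2/1859) = -1, and (2/1859)^2 = +1. Now have (85/1859).
85 ≡ 1 (mod 4), so quadratic reciprocity gives (85/1859) = (1859/85). Reduce: 1859 ≡ 74 (mod 85). Now have (74/85).
Factor out 2: 74 = 2·37. Since 85 ≡ 5 (mod 8), (2/85) = -1. Now have -(37/85).
37 ≡ 1 (mod 4), so quadratic reciprocity gives (37/85) = (85/37). Reduce: 85 ≡ 11 (mod 37). Now have -(11/37).
37 ≡ 1 (mod 4), so quadratic reciprocity gives (11/37) = (37/11). Reduce: 37 ≡ 4 (mod 11). Now have -(4/11).
Factor out 2: 4 = 2^2. Since 11 ≡ 3 (mod 8), (2/11) = -1, and (2/11)^2 = +1. Now have -(1/11).
(1/11) = 1. Collecting the sign factors: -1.

-1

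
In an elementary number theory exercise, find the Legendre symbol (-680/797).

(-680/797)
  = (680/797)    [797 ≡ 1 mod 4 ⇒ (-1/797) = +1]
  = -(85/797)    [797 ≡ 5 mod 8 ⇒ (2/797)^3 = -1]
  = -(797/85)    [QR: 85 ≡ 1 mod 4, sign kept]
  = -(32/85)    [797 ≡ 32 mod 85]
  = (1/85)    [85 ≡ 5 mod 8 ⇒ (2/85)^5 = -1]
  = 1    [(1/85) = 1]

1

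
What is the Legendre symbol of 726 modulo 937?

Factor out 2: 726 = 2·363. Since 937 ≡ 1 (mod 8), (2/937) = +1. Now have (363/937).
937 ≡ 1 (mod 4), so quadratic reciprocity gives (363/937) = (937/363). Reduce: 937 ≡ 211 (mod 363). Now have (211/363).
Both 211 ≡ 3 and 363 ≡ 3 (mod 4), so reciprocity gives (211/363) = -(363/211). Reduce: 363 ≡ 152 (mod 211). Now have -(152/211).
Factor out 2: 152 = 2^3·19. Since 211 ≡ 3 (mod 8), (2/211) = -1, and (2/211)^3 = -1. Now have (19/211).
Both 19 ≡ 3 and 211 ≡ 3 (mod 4), so reciprocity gives (19/211) = -(211/19). Reduce: 211 ≡ 2 (mod 19). Now have -(2/19).
Factor out 2: 2 = 2. Since 19 ≡ 3 (mod 8), (2/19) = -1. Now have (1/19).
(1/19) = 1. Collecting the sign factors: 1.

1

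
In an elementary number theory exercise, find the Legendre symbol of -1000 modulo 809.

1

(-1000/809)
  = (618/809)    [-1000 ≡ 618 mod 809]
  = (309/809)    [809 ≡ 1 mod 8 ⇒ (2/809) = +1]
  = (809/309)    [QR: 309 ≡ 1 mod 4, sign kept]
  = (191/309)    [809 ≡ 191 mod 309]
  = (309/191)    [QR: 309 ≡ 1 mod 4, sign kept]
  = (118/191)    [309 ≡ 118 mod 191]
  = (59/191)    [191 ≡ 7 mod 8 ⇒ (2/191) = +1]
  = -(191/59)    [QR: both ≡ 3 mod 4, sign flips]
  = -(14/59)    [191 ≡ 14 mod 59]
  = (7/59)    [59 ≡ 3 mod 8 ⇒ (2/59) = -1]
  = -(59/7)    [QR: both ≡ 3 mod 4, sign flips]
  = -(3/7)    [59 ≡ 3 mod 7]
  = (7/3)    [QR: both ≡ 3 mod 4, sign flips]
  = (1/3)    [7 ≡ 1 mod 3]
  = 1    [(1/3) = 1]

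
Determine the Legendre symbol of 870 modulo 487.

Reduce the numerator: 870 ≡ 383 (mod 487), so (870 / 487) = (383 / 487).
Both 383 ≡ 3 and 487 ≡ 3 (mod 4), so reciprocity gives (383 / 487) = -(487 / 383). Reduce: 487 ≡ 104 (mod 383). Now have -(104 / 383).
Factor out 2: 104 = 2^3·13. Since 383 ≡ 7 (mod 8), (2 / 383) = +1, and (2 / 383)^3 = +1. Now have -(13 / 383).
13 ≡ 1 (mod 4), so quadratic reciprocity gives (13 / 383) = (383 / 13). Reduce: 383 ≡ 6 (mod 13). Now have -(6 / 13).
Factor out 2: 6 = 2·3. Since 13 ≡ 5 (mod 8), (2 / 13) = -1. Now have (3 / 13).
13 ≡ 1 (mod 4), so quadratic reciprocity gives (3 / 13) = (13 / 3). Reduce: 13 ≡ 1 (mod 3). Now have (1 / 3).
(1 / 3) = 1. Collecting the sign factors: 1.

1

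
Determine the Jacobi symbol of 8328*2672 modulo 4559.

By multiplicativity, (8328·2672|4559) = (8328|4559)·(2672|4559).
First factor (8328|4559):
(8328|4559)
  = (3769|4559)    [8328 ≡ 3769 mod 4559]
  = (4559|3769)    [QR: 3769 ≡ 1 mod 4, sign kept]
  = (790|3769)    [4559 ≡ 790 mod 3769]
  = (395|3769)    [3769 ≡ 1 mod 8 ⇒ (2|3769) = +1]
  = (3769|395)    [QR: 3769 ≡ 1 mod 4, sign kept]
  = (214|395)    [3769 ≡ 214 mod 395]
  = -(107|395)    [395 ≡ 3 mod 8 ⇒ (2|395) = -1]
  = (395|107)    [QR: both ≡ 3 mod 4, sign flips]
  = (74|107)    [395 ≡ 74 mod 107]
  = -(37|107)    [107 ≡ 3 mod 8 ⇒ (2|107) = -1]
  = -(107|37)    [QR: 37 ≡ 1 mod 4, sign kept]
  = -(33|37)    [107 ≡ 33 mod 37]
  = -(37|33)    [QR: 33 ≡ 1 mod 4, sign kept]
  = -(4|33)    [37 ≡ 4 mod 33]
  = -(1|33)    [33 ≡ 1 mod 8 ⇒ (2|33)^2 = +1]
  = -1    [(1|33) = 1]
Second factor (2672|4559):
(2672|4559)
  = (167|4559)    [4559 ≡ 7 mod 8 ⇒ (2|4559)^4 = +1]
  = -(4559|167)    [QR: both ≡ 3 mod 4, sign flips]
  = -(50|167)    [4559 ≡ 50 mod 167]
  = -(25|167)    [167 ≡ 7 mod 8 ⇒ (2|167) = +1]
  = -(167|25)    [QR: 25 ≡ 1 mod 4, sign kept]
  = -(17|25)    [167 ≡ 17 mod 25]
  = -(25|17)    [QR: 17 ≡ 1 mod 4, sign kept]
  = -(8|17)    [25 ≡ 8 mod 17]
  = -(1|17)    [17 ≡ 1 mod 8 ⇒ (2|17)^3 = +1]
  = -1    [(1|17) = 1]
Product: (-1)·(-1) = 1.

1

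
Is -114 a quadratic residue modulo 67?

Reduce the numerator: -114 ≡ 20 (mod 67), so (-114/67) = (20/67).
Factor out 2: 20 = 2^2·5. Since 67 ≡ 3 (mod 8), (2/67) = -1, and (2/67)^2 = +1. Now have (5/67).
5 ≡ 1 (mod 4), so quadratic reciprocity gives (5/67) = (67/5). Reduce: 67 ≡ 2 (mod 5). Now have (2/5).
Factor out 2: 2 = 2. Since 5 ≡ 5 (mod 8), (2/5) = -1. Now have -(1/5).
(1/5) = 1. Collecting the sign factors: -1.
The Legendre symbol is -1, so x^2 ≡ -114 (mod 67) has no solution.

no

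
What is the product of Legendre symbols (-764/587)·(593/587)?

By multiplicativity, (-764·593/587) = (-764/587)·(593/587).
First factor (-764/587):
(-764/587)
  = -(764/587)    [587 ≡ 3 mod 4 ⇒ (-1/587) = -1]
  = -(177/587)    [764 ≡ 177 mod 587]
  = -(587/177)    [QR: 177 ≡ 1 mod 4, sign kept]
  = -(56/177)    [587 ≡ 56 mod 177]
  = -(7/177)    [177 ≡ 1 mod 8 ⇒ (2/177)^3 = +1]
  = -(177/7)    [QR: 177 ≡ 1 mod 4, sign kept]
  = -(2/7)    [177 ≡ 2 mod 7]
  = -(1/7)    [7 ≡ 7 mod 8 ⇒ (2/7) = +1]
  = -1    [(1/7) = 1]
Second factor (593/587):
(593/587)
  = (6/587)    [593 ≡ 6 mod 587]
  = -(3/587)    [587 ≡ 3 mod 8 ⇒ (2/587) = -1]
  = (587/3)    [QR: both ≡ 3 mod 4, sign flips]
  = (2/3)    [587 ≡ 2 mod 3]
  = -(1/3)    [3 ≡ 3 mod 8 ⇒ (2/3) = -1]
  = -1    [(1/3) = 1]
Product: (-1)·(-1) = 1.

1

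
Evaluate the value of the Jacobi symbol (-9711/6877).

0

(-9711/6877)
  = (4043/6877)    [-9711 ≡ 4043 mod 6877]
  = (6877/4043)    [QR: 6877 ≡ 1 mod 4, sign kept]
  = (2834/4043)    [6877 ≡ 2834 mod 4043]
  = -(1417/4043)    [4043 ≡ 3 mod 8 ⇒ (2/4043) = -1]
  = -(4043/1417)    [QR: 1417 ≡ 1 mod 4, sign kept]
  = -(1209/1417)    [4043 ≡ 1209 mod 1417]
  = -(1417/1209)    [QR: 1209 ≡ 1 mod 4, sign kept]
  = -(208/1209)    [1417 ≡ 208 mod 1209]
  = -(13/1209)    [1209 ≡ 1 mod 8 ⇒ (2/1209)^4 = +1]
  = -(1209/13)    [QR: 13 ≡ 1 mod 4, sign kept]
  = -(0/13)    [1209 ≡ 0 mod 13]
  = 0    [numerator 0, gcd > 1]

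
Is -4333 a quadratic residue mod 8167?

yes

(-4333/8167)
  = (3834/8167)    [-4333 ≡ 3834 mod 8167]
  = (1917/8167)    [8167 ≡ 7 mod 8 ⇒ (2/8167) = +1]
  = (8167/1917)    [QR: 1917 ≡ 1 mod 4, sign kept]
  = (499/1917)    [8167 ≡ 499 mod 1917]
  = (1917/499)    [QR: 1917 ≡ 1 mod 4, sign kept]
  = (420/499)    [1917 ≡ 420 mod 499]
  = (105/499)    [499 ≡ 3 mod 8 ⇒ (2/499)^2 = +1]
  = (499/105)    [QR: 105 ≡ 1 mod 4, sign kept]
  = (79/105)    [499 ≡ 79 mod 105]
  = (105/79)    [QR: 105 ≡ 1 mod 4, sign kept]
  = (26/79)    [105 ≡ 26 mod 79]
  = (13/79)    [79 ≡ 7 mod 8 ⇒ (2/79) = +1]
  = (79/13)    [QR: 13 ≡ 1 mod 4, sign kept]
  = (1/13)    [79 ≡ 1 mod 13]
  = 1    [(1/13) = 1]
(-4333/8167) = 1, and 8167 is prime, so -4333 is a quadratic residue mod 8167.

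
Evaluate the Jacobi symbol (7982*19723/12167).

By multiplicativity, (7982·19723/12167) = (7982/12167)·(19723/12167).
First factor (7982/12167):
Factor out 2: 7982 = 2·3991. Since 12167 ≡ 7 (mod 8), (2/12167) = +1. Now have (3991/12167).
Both 3991 ≡ 3 and 12167 ≡ 3 (mod 4), so reciprocity gives (3991/12167) = -(12167/3991). Reduce: 12167 ≡ 194 (mod 3991). Now have -(194/3991).
Factor out 2: 194 = 2·97. Since 3991 ≡ 7 (mod 8), (2/3991) = +1. Now have -(97/3991).
97 ≡ 1 (mod 4), so quadratic reciprocity gives (97/3991) = (3991/97). Reduce: 3991 ≡ 14 (mod 97). Now have -(14/97).
Factor out 2: 14 = 2·7. Since 97 ≡ 1 (mod 8), (2/97) = +1. Now have -(7/97).
97 ≡ 1 (mod 4), so quadratic reciprocity gives (7/97) = (97/7). Reduce: 97 ≡ 6 (mod 7). Now have -(6/7).
Factor out 2: 6 = 2·3. Since 7 ≡ 7 (mod 8), (2/7) = +1. Now have -(3/7).
Both 3 ≡ 3 and 7 ≡ 3 (mod 4), so reciprocity gives (3/7) = -(7/3). Reduce: 7 ≡ 1 (mod 3). Now have (1/3).
(1/3) = 1. Collecting the sign factors: 1.
Second factor (19723/12167):
Reduce the numerator: 19723 ≡ 7556 (mod 12167), so (19723/12167) = (7556/12167).
Factor out 2: 7556 = 2^2·1889. Since 12167 ≡ 7 (mod 8), (2/12167) = +1, and (2/12167)^2 = +1. Now have (1889/12167).
1889 ≡ 1 (mod 4), so quadratic reciprocity gives (1889/12167) = (12167/1889). Reduce: 12167 ≡ 833 (mod 1889). Now have (833/1889).
833 ≡ 1 (mod 4), so quadratic reciprocity gives (833/1889) = (1889/833). Reduce: 1889 ≡ 223 (mod 833). Now have (223/833).
833 ≡ 1 (mod 4), so quadratic reciprocity gives (223/833) = (833/223). Reduce: 833 ≡ 164 (mod 223). Now have (164/223).
Factor out 2: 164 = 2^2·41. Since 223 ≡ 7 (mod 8), (2/223) = +1, and (2/223)^2 = +1. Now have (41/223).
41 ≡ 1 (mod 4), so quadratic reciprocity gives (41/223) = (223/41). Reduce: 223 ≡ 18 (mod 41). Now have (18/41).
Factor out 2: 18 = 2·9. Since 41 ≡ 1 (mod 8), (2/41) = +1. Now have (9/41).
9 ≡ 1 (mod 4), so quadratic reciprocity gives (9/41) = (41/9). Reduce: 41 ≡ 5 (mod 9). Now have (5/9).
5 ≡ 1 (mod 4), so quadratic reciprocity gives (5/9) = (9/5). Reduce: 9 ≡ 4 (mod 5). Now have (4/5).
Factor out 2: 4 = 2^2. Since 5 ≡ 5 (mod 8), (2/5) = -1, and (2/5)^2 = +1. Now have (1/5).
(1/5) = 1. Collecting the sign factors: 1.
Product: (1)·(1) = 1.

1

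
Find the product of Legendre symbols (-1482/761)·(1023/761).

By multiplicativity, (-1482·1023/761) = (-1482/761)·(1023/761).
First factor (-1482/761):
Pull out -1: (-1482/761) = (-1/761)·(1482/761). Since 761 ≡ 1 (mod 4), (-1/761) = +1. Now have (1482/761).
Reduce the numerator: 1482 ≡ 721 (mod 761), so (1482/761) = (721/761).
721 ≡ 1 (mod 4), so quadratic reciprocity gives (721/761) = (761/721). Reduce: 761 ≡ 40 (mod 721). Now have (40/721).
Factor out 2: 40 = 2^3·5. Since 721 ≡ 1 (mod 8), (2/721) = +1, and (2/721)^3 = +1. Now have (5/721).
5 ≡ 1 (mod 4), so quadratic reciprocity gives (5/721) = (721/5). Reduce: 721 ≡ 1 (mod 5). Now have (1/5).
(1/5) = 1. Collecting the sign factors: 1.
Second factor (1023/761):
Reduce the numerator: 1023 ≡ 262 (mod 761), so (1023/761) = (262/761).
Factor out 2: 262 = 2·131. Since 761 ≡ 1 (mod 8), (2/761) = +1. Now have (131/761).
761 ≡ 1 (mod 4), so quadratic reciprocity gives (131/761) = (761/131). Reduce: 761 ≡ 106 (mod 131). Now have (106/131).
Factor out 2: 106 = 2·53. Since 131 ≡ 3 (mod 8), (2/131) = -1. Now have -(53/131).
53 ≡ 1 (mod 4), so quadratic reciprocity gives (53/131) = (131/53). Reduce: 131 ≡ 25 (mod 53). Now have -(25/53).
25 ≡ 1 (mod 4), so quadratic reciprocity gives (25/53) = (53/25). Reduce: 53 ≡ 3 (mod 25). Now have -(3/25).
25 ≡ 1 (mod 4), so quadratic reciprocity gives (3/25) = (25/3). Reduce: 25 ≡ 1 (mod 3). Now have -(1/3).
(1/3) = 1. Collecting the sign factors: -1.
Product: (1)·(-1) = -1.

-1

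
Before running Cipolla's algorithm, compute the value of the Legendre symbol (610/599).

Reduce the numerator: 610 ≡ 11 (mod 599), so (610/599) = (11/599).
Both 11 ≡ 3 and 599 ≡ 3 (mod 4), so reciprocity gives (11/599) = -(599/11). Reduce: 599 ≡ 5 (mod 11). Now have -(5/11).
5 ≡ 1 (mod 4), so quadratic reciprocity gives (5/11) = (11/5). Reduce: 11 ≡ 1 (mod 5). Now have -(1/5).
(1/5) = 1. Collecting the sign factors: -1.

-1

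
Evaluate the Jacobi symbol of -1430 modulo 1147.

Pull out -1: (-1430 / 1147) = (-1 / 1147)·(1430 / 1147). Since 1147 ≡ 3 (mod 4), (-1 / 1147) = -1. Now have -(1430 / 1147).
Reduce the numerator: 1430 ≡ 283 (mod 1147), so (1430 / 1147) = (283 / 1147).
Both 283 ≡ 3 and 1147 ≡ 3 (mod 4), so reciprocity gives (283 / 1147) = -(1147 / 283). Reduce: 1147 ≡ 15 (mod 283). Now have (15 / 283).
Both 15 ≡ 3 and 283 ≡ 3 (mod 4), so reciprocity gives (15 / 283) = -(283 / 15). Reduce: 283 ≡ 13 (mod 15). Now have -(13 / 15).
13 ≡ 1 (mod 4), so quadratic reciprocity gives (13 / 15) = (15 / 13). Reduce: 15 ≡ 2 (mod 13). Now have -(2 / 13).
Factor out 2: 2 = 2. Since 13 ≡ 5 (mod 8), (2 / 13) = -1. Now have (1 / 13).
(1 / 13) = 1. Collecting the sign factors: 1.

1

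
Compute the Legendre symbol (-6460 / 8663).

-1

(-6460 / 8663)
  = -(6460 / 8663)    [8663 ≡ 3 mod 4 ⇒ (-1 / 8663) = -1]
  = -(1615 / 8663)    [8663 ≡ 7 mod 8 ⇒ (2 / 8663)^2 = +1]
  = (8663 / 1615)    [QR: both ≡ 3 mod 4, sign flips]
  = (588 / 1615)    [8663 ≡ 588 mod 1615]
  = (147 / 1615)    [1615 ≡ 7 mod 8 ⇒ (2 / 1615)^2 = +1]
  = -(1615 / 147)    [QR: both ≡ 3 mod 4, sign flips]
  = -(145 / 147)    [1615 ≡ 145 mod 147]
  = -(147 / 145)    [QR: 145 ≡ 1 mod 4, sign kept]
  = -(2 / 145)    [147 ≡ 2 mod 145]
  = -(1 / 145)    [145 ≡ 1 mod 8 ⇒ (2 / 145) = +1]
  = -1    [(1 / 145) = 1]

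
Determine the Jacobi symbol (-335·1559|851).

By multiplicativity, (-335·1559|851) = (-335|851)·(1559|851).
First factor (-335|851):
(-335|851)
  = -(335|851)    [851 ≡ 3 mod 4 ⇒ (-1|851) = -1]
  = (851|335)    [QR: both ≡ 3 mod 4, sign flips]
  = (181|335)    [851 ≡ 181 mod 335]
  = (335|181)    [QR: 181 ≡ 1 mod 4, sign kept]
  = (154|181)    [335 ≡ 154 mod 181]
  = -(77|181)    [181 ≡ 5 mod 8 ⇒ (2|181) = -1]
  = -(181|77)    [QR: 77 ≡ 1 mod 4, sign kept]
  = -(27|77)    [181 ≡ 27 mod 77]
  = -(77|27)    [QR: 77 ≡ 1 mod 4, sign kept]
  = -(23|27)    [77 ≡ 23 mod 27]
  = (27|23)    [QR: both ≡ 3 mod 4, sign flips]
  = (4|23)    [27 ≡ 4 mod 23]
  = (1|23)    [23 ≡ 7 mod 8 ⇒ (2|23)^2 = +1]
  = 1    [(1|23) = 1]
Second factor (1559|851):
(1559|851)
  = (708|851)    [1559 ≡ 708 mod 851]
  = (177|851)    [851 ≡ 3 mod 8 ⇒ (2|851)^2 = +1]
  = (851|177)    [QR: 177 ≡ 1 mod 4, sign kept]
  = (143|177)    [851 ≡ 143 mod 177]
  = (177|143)    [QR: 177 ≡ 1 mod 4, sign kept]
  = (34|143)    [177 ≡ 34 mod 143]
  = (17|143)    [143 ≡ 7 mod 8 ⇒ (2|143) = +1]
  = (143|17)    [QR: 17 ≡ 1 mod 4, sign kept]
  = (7|17)    [143 ≡ 7 mod 17]
  = (17|7)    [QR: 17 ≡ 1 mod 4, sign kept]
  = (3|7)    [17 ≡ 3 mod 7]
  = -(7|3)    [QR: both ≡ 3 mod 4, sign flips]
  = -(1|3)    [7 ≡ 1 mod 3]
  = -1    [(1|3) = 1]
Product: (1)·(-1) = -1.

-1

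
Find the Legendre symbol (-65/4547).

1

(-65/4547)
  = (4482/4547)    [-65 ≡ 4482 mod 4547]
  = -(2241/4547)    [4547 ≡ 3 mod 8 ⇒ (2/4547) = -1]
  = -(4547/2241)    [QR: 2241 ≡ 1 mod 4, sign kept]
  = -(65/2241)    [4547 ≡ 65 mod 2241]
  = -(2241/65)    [QR: 65 ≡ 1 mod 4, sign kept]
  = -(31/65)    [2241 ≡ 31 mod 65]
  = -(65/31)    [QR: 65 ≡ 1 mod 4, sign kept]
  = -(3/31)    [65 ≡ 3 mod 31]
  = (31/3)    [QR: both ≡ 3 mod 4, sign flips]
  = (1/3)    [31 ≡ 1 mod 3]
  = 1    [(1/3) = 1]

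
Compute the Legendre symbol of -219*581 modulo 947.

1

By multiplicativity, (-219·581|947) = (-219|947)·(581|947).
First factor (-219|947):
(-219|947)
  = (728|947)    [-219 ≡ 728 mod 947]
  = -(91|947)    [947 ≡ 3 mod 8 ⇒ (2|947)^3 = -1]
  = (947|91)    [QR: both ≡ 3 mod 4, sign flips]
  = (37|91)    [947 ≡ 37 mod 91]
  = (91|37)    [QR: 37 ≡ 1 mod 4, sign kept]
  = (17|37)    [91 ≡ 17 mod 37]
  = (37|17)    [QR: 17 ≡ 1 mod 4, sign kept]
  = (3|17)    [37 ≡ 3 mod 17]
  = (17|3)    [QR: 17 ≡ 1 mod 4, sign kept]
  = (2|3)    [17 ≡ 2 mod 3]
  = -(1|3)    [3 ≡ 3 mod 8 ⇒ (2|3) = -1]
  = -1    [(1|3) = 1]
Second factor (581|947):
(581|947)
  = (947|581)    [QR: 581 ≡ 1 mod 4, sign kept]
  = (366|581)    [947 ≡ 366 mod 581]
  = -(183|581)    [581 ≡ 5 mod 8 ⇒ (2|581) = -1]
  = -(581|183)    [QR: 581 ≡ 1 mod 4, sign kept]
  = -(32|183)    [581 ≡ 32 mod 183]
  = -(1|183)    [183 ≡ 7 mod 8 ⇒ (2|183)^5 = +1]
  = -1    [(1|183) = 1]
Product: (-1)·(-1) = 1.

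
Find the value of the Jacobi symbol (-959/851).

-1

Pull out -1: (-959/851) = (-1/851)·(959/851). Since 851 ≡ 3 (mod 4), (-1/851) = -1. Now have -(959/851).
Reduce the numerator: 959 ≡ 108 (mod 851), so (959/851) = (108/851).
Factor out 2: 108 = 2^2·27. Since 851 ≡ 3 (mod 8), (2/851) = -1, and (2/851)^2 = +1. Now have -(27/851).
Both 27 ≡ 3 and 851 ≡ 3 (mod 4), so reciprocity gives (27/851) = -(851/27). Reduce: 851 ≡ 14 (mod 27). Now have (14/27).
Factor out 2: 14 = 2·7. Since 27 ≡ 3 (mod 8), (2/27) = -1. Now have -(7/27).
Both 7 ≡ 3 and 27 ≡ 3 (mod 4), so reciprocity gives (7/27) = -(27/7). Reduce: 27 ≡ 6 (mod 7). Now have (6/7).
Factor out 2: 6 = 2·3. Since 7 ≡ 7 (mod 8), (2/7) = +1. Now have (3/7).
Both 3 ≡ 3 and 7 ≡ 3 (mod 4), so reciprocity gives (3/7) = -(7/3). Reduce: 7 ≡ 1 (mod 3). Now have -(1/3).
(1/3) = 1. Collecting the sign factors: -1.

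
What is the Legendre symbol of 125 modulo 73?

(125 / 73)
  = (52 / 73)    [125 ≡ 52 mod 73]
  = (13 / 73)    [73 ≡ 1 mod 8 ⇒ (2 / 73)^2 = +1]
  = (73 / 13)    [QR: 13 ≡ 1 mod 4, sign kept]
  = (8 / 13)    [73 ≡ 8 mod 13]
  = -(1 / 13)    [13 ≡ 5 mod 8 ⇒ (2 / 13)^3 = -1]
  = -1    [(1 / 13) = 1]

-1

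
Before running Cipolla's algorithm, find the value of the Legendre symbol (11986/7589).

Reduce the numerator: 11986 ≡ 4397 (mod 7589), so (11986/7589) = (4397/7589).
4397 ≡ 1 (mod 4), so quadratic reciprocity gives (4397/7589) = (7589/4397). Reduce: 7589 ≡ 3192 (mod 4397). Now have (3192/4397).
Factor out 2: 3192 = 2^3·399. Since 4397 ≡ 5 (mod 8), (2/4397) = -1, and (2/4397)^3 = -1. Now have -(399/4397).
4397 ≡ 1 (mod 4), so quadratic reciprocity gives (399/4397) = (4397/399). Reduce: 4397 ≡ 8 (mod 399). Now have -(8/399).
Factor out 2: 8 = 2^3. Since 399 ≡ 7 (mod 8), (2/399) = +1, and (2/399)^3 = +1. Now have -(1/399).
(1/399) = 1. Collecting the sign factors: -1.

-1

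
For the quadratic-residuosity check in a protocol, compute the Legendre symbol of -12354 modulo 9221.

-1

Pull out -1: (-12354|9221) = (-1|9221)·(12354|9221). Since 9221 ≡ 1 (mod 4), (-1|9221) = +1. Now have (12354|9221).
Reduce the numerator: 12354 ≡ 3133 (mod 9221), so (12354|9221) = (3133|9221).
3133 ≡ 1 (mod 4), so quadratic reciprocity gives (3133|9221) = (9221|3133). Reduce: 9221 ≡ 2955 (mod 3133). Now have (2955|3133).
3133 ≡ 1 (mod 4), so quadratic reciprocity gives (2955|3133) = (3133|2955). Reduce: 3133 ≡ 178 (mod 2955). Now have (178|2955).
Factor out 2: 178 = 2·89. Since 2955 ≡ 3 (mod 8), (2|2955) = -1. Now have -(89|2955).
89 ≡ 1 (mod 4), so quadratic reciprocity gives (89|2955) = (2955|89). Reduce: 2955 ≡ 18 (mod 89). Now have -(18|89).
Factor out 2: 18 = 2·9. Since 89 ≡ 1 (mod 8), (2|89) = +1. Now have -(9|89).
9 ≡ 1 (mod 4), so quadratic reciprocity gives (9|89) = (89|9). Reduce: 89 ≡ 8 (mod 9). Now have -(8|9).
Factor out 2: 8 = 2^3. Since 9 ≡ 1 (mod 8), (2|9) = +1, and (2|9)^3 = +1. Now have -(1|9).
(1|9) = 1. Collecting the sign factors: -1.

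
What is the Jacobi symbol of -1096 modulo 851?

Reduce the numerator: -1096 ≡ 606 (mod 851), so (-1096/851) = (606/851).
Factor out 2: 606 = 2·303. Since 851 ≡ 3 (mod 8), (2/851) = -1. Now have -(303/851).
Both 303 ≡ 3 and 851 ≡ 3 (mod 4), so reciprocity gives (303/851) = -(851/303). Reduce: 851 ≡ 245 (mod 303). Now have (245/303).
245 ≡ 1 (mod 4), so quadratic reciprocity gives (245/303) = (303/245). Reduce: 303 ≡ 58 (mod 245). Now have (58/245).
Factor out 2: 58 = 2·29. Since 245 ≡ 5 (mod 8), (2/245) = -1. Now have -(29/245).
29 ≡ 1 (mod 4), so quadratic reciprocity gives (29/245) = (245/29). Reduce: 245 ≡ 13 (mod 29). Now have -(13/29).
13 ≡ 1 (mod 4), so quadratic reciprocity gives (13/29) = (29/13). Reduce: 29 ≡ 3 (mod 13). Now have -(3/13).
13 ≡ 1 (mod 4), so quadratic reciprocity gives (3/13) = (13/3). Reduce: 13 ≡ 1 (mod 3). Now have -(1/3).
(1/3) = 1. Collecting the sign factors: -1.

-1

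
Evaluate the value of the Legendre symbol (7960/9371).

1

(7960/9371)
  = -(995/9371)    [9371 ≡ 3 mod 8 ⇒ (2/9371)^3 = -1]
  = (9371/995)    [QR: both ≡ 3 mod 4, sign flips]
  = (416/995)    [9371 ≡ 416 mod 995]
  = -(13/995)    [995 ≡ 3 mod 8 ⇒ (2/995)^5 = -1]
  = -(995/13)    [QR: 13 ≡ 1 mod 4, sign kept]
  = -(7/13)    [995 ≡ 7 mod 13]
  = -(13/7)    [QR: 13 ≡ 1 mod 4, sign kept]
  = -(6/7)    [13 ≡ 6 mod 7]
  = -(3/7)    [7 ≡ 7 mod 8 ⇒ (2/7) = +1]
  = (7/3)    [QR: both ≡ 3 mod 4, sign flips]
  = (1/3)    [7 ≡ 1 mod 3]
  = 1    [(1/3) = 1]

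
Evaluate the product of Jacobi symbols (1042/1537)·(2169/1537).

1

By multiplicativity, (1042·2169/1537) = (1042/1537)·(2169/1537).
First factor (1042/1537):
(1042/1537)
  = (521/1537)    [1537 ≡ 1 mod 8 ⇒ (2/1537) = +1]
  = (1537/521)    [QR: 521 ≡ 1 mod 4, sign kept]
  = (495/521)    [1537 ≡ 495 mod 521]
  = (521/495)    [QR: 521 ≡ 1 mod 4, sign kept]
  = (26/495)    [521 ≡ 26 mod 495]
  = (13/495)    [495 ≡ 7 mod 8 ⇒ (2/495) = +1]
  = (495/13)    [QR: 13 ≡ 1 mod 4, sign kept]
  = (1/13)    [495 ≡ 1 mod 13]
  = 1    [(1/13) = 1]
Second factor (2169/1537):
(2169/1537)
  = (632/1537)    [2169 ≡ 632 mod 1537]
  = (79/1537)    [1537 ≡ 1 mod 8 ⇒ (2/1537)^3 = +1]
  = (1537/79)    [QR: 1537 ≡ 1 mod 4, sign kept]
  = (36/79)    [1537 ≡ 36 mod 79]
  = (9/79)    [79 ≡ 7 mod 8 ⇒ (2/79)^2 = +1]
  = (79/9)    [QR: 9 ≡ 1 mod 4, sign kept]
  = (7/9)    [79 ≡ 7 mod 9]
  = (9/7)    [QR: 9 ≡ 1 mod 4, sign kept]
  = (2/7)    [9 ≡ 2 mod 7]
  = (1/7)    [7 ≡ 7 mod 8 ⇒ (2/7) = +1]
  = 1    [(1/7) = 1]
Product: (1)·(1) = 1.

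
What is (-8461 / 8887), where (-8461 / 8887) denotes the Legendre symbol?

Reduce the numerator: -8461 ≡ 426 (mod 8887), so (-8461 / 8887) = (426 / 8887).
Factor out 2: 426 = 2·213. Since 8887 ≡ 7 (mod 8), (2 / 8887) = +1. Now have (213 / 8887).
213 ≡ 1 (mod 4), so quadratic reciprocity gives (213 / 8887) = (8887 / 213). Reduce: 8887 ≡ 154 (mod 213). Now have (154 / 213).
Factor out 2: 154 = 2·77. Since 213 ≡ 5 (mod 8), (2 / 213) = -1. Now have -(77 / 213).
77 ≡ 1 (mod 4), so quadratic reciprocity gives (77 / 213) = (213 / 77). Reduce: 213 ≡ 59 (mod 77). Now have -(59 / 77).
77 ≡ 1 (mod 4), so quadratic reciprocity gives (59 / 77) = (77 / 59). Reduce: 77 ≡ 18 (mod 59). Now have -(18 / 59).
Factor out 2: 18 = 2·9. Since 59 ≡ 3 (mod 8), (2 / 59) = -1. Now have (9 / 59).
9 ≡ 1 (mod 4), so quadratic reciprocity gives (9 / 59) = (59 / 9). Reduce: 59 ≡ 5 (mod 9). Now have (5 / 9).
5 ≡ 1 (mod 4), so quadratic reciprocity gives (5 / 9) = (9 / 5). Reduce: 9 ≡ 4 (mod 5). Now have (4 / 5).
Factor out 2: 4 = 2^2. Since 5 ≡ 5 (mod 8), (2 / 5) = -1, and (2 / 5)^2 = +1. Now have (1 / 5).
(1 / 5) = 1. Collecting the sign factors: 1.

1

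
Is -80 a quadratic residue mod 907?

Reduce the numerator: -80 ≡ 827 (mod 907), so (-80/907) = (827/907).
Both 827 ≡ 3 and 907 ≡ 3 (mod 4), so reciprocity gives (827/907) = -(907/827). Reduce: 907 ≡ 80 (mod 827). Now have -(80/827).
Factor out 2: 80 = 2^4·5. Since 827 ≡ 3 (mod 8), (2/827) = -1, and (2/827)^4 = +1. Now have -(5/827).
5 ≡ 1 (mod 4), so quadratic reciprocity gives (5/827) = (827/5). Reduce: 827 ≡ 2 (mod 5). Now have -(2/5).
Factor out 2: 2 = 2. Since 5 ≡ 5 (mod 8), (2/5) = -1. Now have (1/5).
(1/5) = 1. Collecting the sign factors: 1.
The Legendre symbol is 1, so x^2 ≡ -80 (mod 907) has solution.

yes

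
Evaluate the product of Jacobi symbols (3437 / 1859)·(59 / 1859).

1

By multiplicativity, (3437·59 / 1859) = (3437 / 1859)·(59 / 1859).
First factor (3437 / 1859):
(3437 / 1859)
  = (1578 / 1859)    [3437 ≡ 1578 mod 1859]
  = -(789 / 1859)    [1859 ≡ 3 mod 8 ⇒ (2 / 1859) = -1]
  = -(1859 / 789)    [QR: 789 ≡ 1 mod 4, sign kept]
  = -(281 / 789)    [1859 ≡ 281 mod 789]
  = -(789 / 281)    [QR: 281 ≡ 1 mod 4, sign kept]
  = -(227 / 281)    [789 ≡ 227 mod 281]
  = -(281 / 227)    [QR: 281 ≡ 1 mod 4, sign kept]
  = -(54 / 227)    [281 ≡ 54 mod 227]
  = (27 / 227)    [227 ≡ 3 mod 8 ⇒ (2 / 227) = -1]
  = -(227 / 27)    [QR: both ≡ 3 mod 4, sign flips]
  = -(11 / 27)    [227 ≡ 11 mod 27]
  = (27 / 11)    [QR: both ≡ 3 mod 4, sign flips]
  = (5 / 11)    [27 ≡ 5 mod 11]
  = (11 / 5)    [QR: 5 ≡ 1 mod 4, sign kept]
  = (1 / 5)    [11 ≡ 1 mod 5]
  = 1    [(1 / 5) = 1]
Second factor (59 / 1859):
(59 / 1859)
  = -(1859 / 59)    [QR: both ≡ 3 mod 4, sign flips]
  = -(30 / 59)    [1859 ≡ 30 mod 59]
  = (15 / 59)    [59 ≡ 3 mod 8 ⇒ (2 / 59) = -1]
  = -(59 / 15)    [QR: both ≡ 3 mod 4, sign flips]
  = -(14 / 15)    [59 ≡ 14 mod 15]
  = -(7 / 15)    [15 ≡ 7 mod 8 ⇒ (2 / 15) = +1]
  = (15 / 7)    [QR: both ≡ 3 mod 4, sign flips]
  = (1 / 7)    [15 ≡ 1 mod 7]
  = 1    [(1 / 7) = 1]
Product: (1)·(1) = 1.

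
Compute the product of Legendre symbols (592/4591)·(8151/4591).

-1

By multiplicativity, (592·8151/4591) = (592/4591)·(8151/4591).
First factor (592/4591):
(592/4591)
  = (37/4591)    [4591 ≡ 7 mod 8 ⇒ (2/4591)^4 = +1]
  = (4591/37)    [QR: 37 ≡ 1 mod 4, sign kept]
  = (3/37)    [4591 ≡ 3 mod 37]
  = (37/3)    [QR: 37 ≡ 1 mod 4, sign kept]
  = (1/3)    [37 ≡ 1 mod 3]
  = 1    [(1/3) = 1]
Second factor (8151/4591):
(8151/4591)
  = (3560/4591)    [8151 ≡ 3560 mod 4591]
  = (445/4591)    [4591 ≡ 7 mod 8 ⇒ (2/4591)^3 = +1]
  = (4591/445)    [QR: 445 ≡ 1 mod 4, sign kept]
  = (141/445)    [4591 ≡ 141 mod 445]
  = (445/141)    [QR: 141 ≡ 1 mod 4, sign kept]
  = (22/141)    [445 ≡ 22 mod 141]
  = -(11/141)    [141 ≡ 5 mod 8 ⇒ (2/141) = -1]
  = -(141/11)    [QR: 141 ≡ 1 mod 4, sign kept]
  = -(9/11)    [141 ≡ 9 mod 11]
  = -(11/9)    [QR: 9 ≡ 1 mod 4, sign kept]
  = -(2/9)    [11 ≡ 2 mod 9]
  = -(1/9)    [9 ≡ 1 mod 8 ⇒ (2/9) = +1]
  = -1    [(1/9) = 1]
Product: (1)·(-1) = -1.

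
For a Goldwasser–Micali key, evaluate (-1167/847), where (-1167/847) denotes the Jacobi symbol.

(-1167/847)
  = (527/847)    [-1167 ≡ 527 mod 847]
  = -(847/527)    [QR: both ≡ 3 mod 4, sign flips]
  = -(320/527)    [847 ≡ 320 mod 527]
  = -(5/527)    [527 ≡ 7 mod 8 ⇒ (2/527)^6 = +1]
  = -(527/5)    [QR: 5 ≡ 1 mod 4, sign kept]
  = -(2/5)    [527 ≡ 2 mod 5]
  = (1/5)    [5 ≡ 5 mod 8 ⇒ (2/5) = -1]
  = 1    [(1/5) = 1]

1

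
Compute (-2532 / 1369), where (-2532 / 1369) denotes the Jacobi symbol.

Pull out -1: (-2532 / 1369) = (-1 / 1369)·(2532 / 1369). Since 1369 ≡ 1 (mod 4), (-1 / 1369) = +1. Now have (2532 / 1369).
Reduce the numerator: 2532 ≡ 1163 (mod 1369), so (2532 / 1369) = (1163 / 1369).
1369 ≡ 1 (mod 4), so quadratic reciprocity gives (1163 / 1369) = (1369 / 1163). Reduce: 1369 ≡ 206 (mod 1163). Now have (206 / 1163).
Factor out 2: 206 = 2·103. Since 1163 ≡ 3 (mod 8), (2 / 1163) = -1. Now have -(103 / 1163).
Both 103 ≡ 3 and 1163 ≡ 3 (mod 4), so reciprocity gives (103 / 1163) = -(1163 / 103). Reduce: 1163 ≡ 30 (mod 103). Now have (30 / 103).
Factor out 2: 30 = 2·15. Since 103 ≡ 7 (mod 8), (2 / 103) = +1. Now have (15 / 103).
Both 15 ≡ 3 and 103 ≡ 3 (mod 4), so reciprocity gives (15 / 103) = -(103 / 15). Reduce: 103 ≡ 13 (mod 15). Now have -(13 / 15).
13 ≡ 1 (mod 4), so quadratic reciprocity gives (13 / 15) = (15 / 13). Reduce: 15 ≡ 2 (mod 13). Now have -(2 / 13).
Factor out 2: 2 = 2. Since 13 ≡ 5 (mod 8), (2 / 13) = -1. Now have (1 / 13).
(1 / 13) = 1. Collecting the sign factors: 1.

1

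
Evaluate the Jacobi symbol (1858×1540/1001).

0

By multiplicativity, (1858·1540/1001) = (1858/1001)·(1540/1001).
First factor (1858/1001):
(1858/1001)
  = (857/1001)    [1858 ≡ 857 mod 1001]
  = (1001/857)    [QR: 857 ≡ 1 mod 4, sign kept]
  = (144/857)    [1001 ≡ 144 mod 857]
  = (9/857)    [857 ≡ 1 mod 8 ⇒ (2/857)^4 = +1]
  = (857/9)    [QR: 9 ≡ 1 mod 4, sign kept]
  = (2/9)    [857 ≡ 2 mod 9]
  = (1/9)    [9 ≡ 1 mod 8 ⇒ (2/9) = +1]
  = 1    [(1/9) = 1]
Second factor (1540/1001):
(1540/1001)
  = (539/1001)    [1540 ≡ 539 mod 1001]
  = (1001/539)    [QR: 1001 ≡ 1 mod 4, sign kept]
  = (462/539)    [1001 ≡ 462 mod 539]
  = -(231/539)    [539 ≡ 3 mod 8 ⇒ (2/539) = -1]
  = (539/231)    [QR: both ≡ 3 mod 4, sign flips]
  = (77/231)    [539 ≡ 77 mod 231]
  = (231/77)    [QR: 77 ≡ 1 mod 4, sign kept]
  = (0/77)    [231 ≡ 0 mod 77]
  = 0    [numerator 0, gcd > 1]
Product: (1)·(0) = 0.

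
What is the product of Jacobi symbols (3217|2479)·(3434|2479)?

By multiplicativity, (3217·3434|2479) = (3217|2479)·(3434|2479).
First factor (3217|2479):
(3217|2479)
  = (738|2479)    [3217 ≡ 738 mod 2479]
  = (369|2479)    [2479 ≡ 7 mod 8 ⇒ (2|2479) = +1]
  = (2479|369)    [QR: 369 ≡ 1 mod 4, sign kept]
  = (265|369)    [2479 ≡ 265 mod 369]
  = (369|265)    [QR: 265 ≡ 1 mod 4, sign kept]
  = (104|265)    [369 ≡ 104 mod 265]
  = (13|265)    [265 ≡ 1 mod 8 ⇒ (2|265)^3 = +1]
  = (265|13)    [QR: 13 ≡ 1 mod 4, sign kept]
  = (5|13)    [265 ≡ 5 mod 13]
  = (13|5)    [QR: 5 ≡ 1 mod 4, sign kept]
  = (3|5)    [13 ≡ 3 mod 5]
  = (5|3)    [QR: 5 ≡ 1 mod 4, sign kept]
  = (2|3)    [5 ≡ 2 mod 3]
  = -(1|3)    [3 ≡ 3 mod 8 ⇒ (2|3) = -1]
  = -1    [(1|3) = 1]
Second factor (3434|2479):
(3434|2479)
  = (955|2479)    [3434 ≡ 955 mod 2479]
  = -(2479|955)    [QR: both ≡ 3 mod 4, sign flips]
  = -(569|955)    [2479 ≡ 569 mod 955]
  = -(955|569)    [QR: 569 ≡ 1 mod 4, sign kept]
  = -(386|569)    [955 ≡ 386 mod 569]
  = -(193|569)    [569 ≡ 1 mod 8 ⇒ (2|569) = +1]
  = -(569|193)    [QR: 193 ≡ 1 mod 4, sign kept]
  = -(183|193)    [569 ≡ 183 mod 193]
  = -(193|183)    [QR: 193 ≡ 1 mod 4, sign kept]
  = -(10|183)    [193 ≡ 10 mod 183]
  = -(5|183)    [183 ≡ 7 mod 8 ⇒ (2|183) = +1]
  = -(183|5)    [QR: 5 ≡ 1 mod 4, sign kept]
  = -(3|5)    [183 ≡ 3 mod 5]
  = -(5|3)    [QR: 5 ≡ 1 mod 4, sign kept]
  = -(2|3)    [5 ≡ 2 mod 3]
  = (1|3)    [3 ≡ 3 mod 8 ⇒ (2|3) = -1]
  = 1    [(1|3) = 1]
Product: (-1)·(1) = -1.

-1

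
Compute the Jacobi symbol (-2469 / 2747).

Pull out -1: (-2469 / 2747) = (-1 / 2747)·(2469 / 2747). Since 2747 ≡ 3 (mod 4), (-1 / 2747) = -1. Now have -(2469 / 2747).
2469 ≡ 1 (mod 4), so quadratic reciprocity gives (2469 / 2747) = (2747 / 2469). Reduce: 2747 ≡ 278 (mod 2469). Now have -(278 / 2469).
Factor out 2: 278 = 2·139. Since 2469 ≡ 5 (mod 8), (2 / 2469) = -1. Now have (139 / 2469).
2469 ≡ 1 (mod 4), so quadratic reciprocity gives (139 / 2469) = (2469 / 139). Reduce: 2469 ≡ 106 (mod 139). Now have (106 / 139).
Factor out 2: 106 = 2·53. Since 139 ≡ 3 (mod 8), (2 / 139) = -1. Now have -(53 / 139).
53 ≡ 1 (mod 4), so quadratic reciprocity gives (53 / 139) = (139 / 53). Reduce: 139 ≡ 33 (mod 53). Now have -(33 / 53).
33 ≡ 1 (mod 4), so quadratic reciprocity gives (33 / 53) = (53 / 33). Reduce: 53 ≡ 20 (mod 33). Now have -(20 / 33).
Factor out 2: 20 = 2^2·5. Since 33 ≡ 1 (mod 8), (2 / 33) = +1, and (2 / 33)^2 = +1. Now have -(5 / 33).
5 ≡ 1 (mod 4), so quadratic reciprocity gives (5 / 33) = (33 / 5). Reduce: 33 ≡ 3 (mod 5). Now have -(3 / 5).
5 ≡ 1 (mod 4), so quadratic reciprocity gives (3 / 5) = (5 / 3). Reduce: 5 ≡ 2 (mod 3). Now have -(2 / 3).
Factor out 2: 2 = 2. Since 3 ≡ 3 (mod 8), (2 / 3) = -1. Now have (1 / 3).
(1 / 3) = 1. Collecting the sign factors: 1.

1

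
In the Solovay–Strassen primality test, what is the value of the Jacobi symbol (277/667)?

1

(277/667)
  = (667/277)    [QR: 277 ≡ 1 mod 4, sign kept]
  = (113/277)    [667 ≡ 113 mod 277]
  = (277/113)    [QR: 113 ≡ 1 mod 4, sign kept]
  = (51/113)    [277 ≡ 51 mod 113]
  = (113/51)    [QR: 113 ≡ 1 mod 4, sign kept]
  = (11/51)    [113 ≡ 11 mod 51]
  = -(51/11)    [QR: both ≡ 3 mod 4, sign flips]
  = -(7/11)    [51 ≡ 7 mod 11]
  = (11/7)    [QR: both ≡ 3 mod 4, sign flips]
  = (4/7)    [11 ≡ 4 mod 7]
  = (1/7)    [7 ≡ 7 mod 8 ⇒ (2/7)^2 = +1]
  = 1    [(1/7) = 1]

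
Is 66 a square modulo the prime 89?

Factor out 2: 66 = 2·33. Since 89 ≡ 1 (mod 8), (2|89) = +1. Now have (33|89).
33 ≡ 1 (mod 4), so quadratic reciprocity gives (33|89) = (89|33). Reduce: 89 ≡ 23 (mod 33). Now have (23|33).
33 ≡ 1 (mod 4), so quadratic reciprocity gives (23|33) = (33|23). Reduce: 33 ≡ 10 (mod 23). Now have (10|23).
Factor out 2: 10 = 2·5. Since 23 ≡ 7 (mod 8), (2|23) = +1. Now have (5|23).
5 ≡ 1 (mod 4), so quadratic reciprocity gives (5|23) = (23|5). Reduce: 23 ≡ 3 (mod 5). Now have (3|5).
5 ≡ 1 (mod 4), so quadratic reciprocity gives (3|5) = (5|3). Reduce: 5 ≡ 2 (mod 3). Now have (2|3).
Factor out 2: 2 = 2. Since 3 ≡ 3 (mod 8), (2|3) = -1. Now have -(1|3).
(1|3) = 1. Collecting the sign factors: -1.
(66|89) = -1, and 89 is prime, so 66 is not a quadratic residue mod 89.

no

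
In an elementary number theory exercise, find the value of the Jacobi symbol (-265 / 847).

1

(-265 / 847)
  = -(265 / 847)    [847 ≡ 3 mod 4 ⇒ (-1 / 847) = -1]
  = -(847 / 265)    [QR: 265 ≡ 1 mod 4, sign kept]
  = -(52 / 265)    [847 ≡ 52 mod 265]
  = -(13 / 265)    [265 ≡ 1 mod 8 ⇒ (2 / 265)^2 = +1]
  = -(265 / 13)    [QR: 13 ≡ 1 mod 4, sign kept]
  = -(5 / 13)    [265 ≡ 5 mod 13]
  = -(13 / 5)    [QR: 5 ≡ 1 mod 4, sign kept]
  = -(3 / 5)    [13 ≡ 3 mod 5]
  = -(5 / 3)    [QR: 5 ≡ 1 mod 4, sign kept]
  = -(2 / 3)    [5 ≡ 2 mod 3]
  = (1 / 3)    [3 ≡ 3 mod 8 ⇒ (2 / 3) = -1]
  = 1    [(1 / 3) = 1]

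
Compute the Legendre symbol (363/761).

-1

(363/761)
  = (761/363)    [QR: 761 ≡ 1 mod 4, sign kept]
  = (35/363)    [761 ≡ 35 mod 363]
  = -(363/35)    [QR: both ≡ 3 mod 4, sign flips]
  = -(13/35)    [363 ≡ 13 mod 35]
  = -(35/13)    [QR: 13 ≡ 1 mod 4, sign kept]
  = -(9/13)    [35 ≡ 9 mod 13]
  = -(13/9)    [QR: 9 ≡ 1 mod 4, sign kept]
  = -(4/9)    [13 ≡ 4 mod 9]
  = -(1/9)    [9 ≡ 1 mod 8 ⇒ (2/9)^2 = +1]
  = -1    [(1/9) = 1]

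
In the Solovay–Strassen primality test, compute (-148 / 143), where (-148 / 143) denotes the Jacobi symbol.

Pull out -1: (-148 / 143) = (-1 / 143)·(148 / 143). Since 143 ≡ 3 (mod 4), (-1 / 143) = -1. Now have -(148 / 143).
Reduce the numerator: 148 ≡ 5 (mod 143), so (148 / 143) = (5 / 143).
5 ≡ 1 (mod 4), so quadratic reciprocity gives (5 / 143) = (143 / 5). Reduce: 143 ≡ 3 (mod 5). Now have -(3 / 5).
5 ≡ 1 (mod 4), so quadratic reciprocity gives (3 / 5) = (5 / 3). Reduce: 5 ≡ 2 (mod 3). Now have -(2 / 3).
Factor out 2: 2 = 2. Since 3 ≡ 3 (mod 8), (2 / 3) = -1. Now have (1 / 3).
(1 / 3) = 1. Collecting the sign factors: 1.

1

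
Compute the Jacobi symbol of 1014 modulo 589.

Reduce the numerator: 1014 ≡ 425 (mod 589), so (1014|589) = (425|589).
425 ≡ 1 (mod 4), so quadratic reciprocity gives (425|589) = (589|425). Reduce: 589 ≡ 164 (mod 425). Now have (164|425).
Factor out 2: 164 = 2^2·41. Since 425 ≡ 1 (mod 8), (2|425) = +1, and (2|425)^2 = +1. Now have (41|425).
41 ≡ 1 (mod 4), so quadratic reciprocity gives (41|425) = (425|41). Reduce: 425 ≡ 15 (mod 41). Now have (15|41).
41 ≡ 1 (mod 4), so quadratic reciprocity gives (15|41) = (41|15). Reduce: 41 ≡ 11 (mod 15). Now have (11|15).
Both 11 ≡ 3 and 15 ≡ 3 (mod 4), so reciprocity gives (11|15) = -(15|11). Reduce: 15 ≡ 4 (mod 11). Now have -(4|11).
Factor out 2: 4 = 2^2. Since 11 ≡ 3 (mod 8), (2|11) = -1, and (2|11)^2 = +1. Now have -(1|11).
(1|11) = 1. Collecting the sign factors: -1.

-1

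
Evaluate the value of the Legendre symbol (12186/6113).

Reduce the numerator: 12186 ≡ 6073 (mod 6113), so (12186/6113) = (6073/6113).
6073 ≡ 1 (mod 4), so quadratic reciprocity gives (6073/6113) = (6113/6073). Reduce: 6113 ≡ 40 (mod 6073). Now have (40/6073).
Factor out 2: 40 = 2^3·5. Since 6073 ≡ 1 (mod 8), (2/6073) = +1, and (2/6073)^3 = +1. Now have (5/6073).
5 ≡ 1 (mod 4), so quadratic reciprocity gives (5/6073) = (6073/5). Reduce: 6073 ≡ 3 (mod 5). Now have (3/5).
5 ≡ 1 (mod 4), so quadratic reciprocity gives (3/5) = (5/3). Reduce: 5 ≡ 2 (mod 3). Now have (2/3).
Factor out 2: 2 = 2. Since 3 ≡ 3 (mod 8), (2/3) = -1. Now have -(1/3).
(1/3) = 1. Collecting the sign factors: -1.

-1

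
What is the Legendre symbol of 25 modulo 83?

(25|83)
  = (83|25)    [QR: 25 ≡ 1 mod 4, sign kept]
  = (8|25)    [83 ≡ 8 mod 25]
  = (1|25)    [25 ≡ 1 mod 8 ⇒ (2|25)^3 = +1]
  = 1    [(1|25) = 1]

1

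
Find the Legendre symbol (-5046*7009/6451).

By multiplicativity, (-5046·7009/6451) = (-5046/6451)·(7009/6451).
First factor (-5046/6451):
(-5046/6451)
  = (1405/6451)    [-5046 ≡ 1405 mod 6451]
  = (6451/1405)    [QR: 1405 ≡ 1 mod 4, sign kept]
  = (831/1405)    [6451 ≡ 831 mod 1405]
  = (1405/831)    [QR: 1405 ≡ 1 mod 4, sign kept]
  = (574/831)    [1405 ≡ 574 mod 831]
  = (287/831)    [831 ≡ 7 mod 8 ⇒ (2/831) = +1]
  = -(831/287)    [QR: both ≡ 3 mod 4, sign flips]
  = -(257/287)    [831 ≡ 257 mod 287]
  = -(287/257)    [QR: 257 ≡ 1 mod 4, sign kept]
  = -(30/257)    [287 ≡ 30 mod 257]
  = -(15/257)    [257 ≡ 1 mod 8 ⇒ (2/257) = +1]
  = -(257/15)    [QR: 257 ≡ 1 mod 4, sign kept]
  = -(2/15)    [257 ≡ 2 mod 15]
  = -(1/15)    [15 ≡ 7 mod 8 ⇒ (2/15) = +1]
  = -1    [(1/15) = 1]
Second factor (7009/6451):
(7009/6451)
  = (558/6451)    [7009 ≡ 558 mod 6451]
  = -(279/6451)    [6451 ≡ 3 mod 8 ⇒ (2/6451) = -1]
  = (6451/279)    [QR: both ≡ 3 mod 4, sign flips]
  = (34/279)    [6451 ≡ 34 mod 279]
  = (17/279)    [279 ≡ 7 mod 8 ⇒ (2/279) = +1]
  = (279/17)    [QR: 17 ≡ 1 mod 4, sign kept]
  = (7/17)    [279 ≡ 7 mod 17]
  = (17/7)    [QR: 17 ≡ 1 mod 4, sign kept]
  = (3/7)    [17 ≡ 3 mod 7]
  = -(7/3)    [QR: both ≡ 3 mod 4, sign flips]
  = -(1/3)    [7 ≡ 1 mod 3]
  = -1    [(1/3) = 1]
Product: (-1)·(-1) = 1.

1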